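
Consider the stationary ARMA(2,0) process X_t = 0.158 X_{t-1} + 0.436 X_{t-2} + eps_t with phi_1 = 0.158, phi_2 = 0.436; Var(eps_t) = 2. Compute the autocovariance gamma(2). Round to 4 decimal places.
\gamma(2) = 1.2870

Multiply the model equation by X_{t-k} and take expectations. With theta_0 = psi_0 = 1 and psi_j the MA(infinity) weights, this gives
  gamma(k) - sum_i phi_i gamma(k-i) = c_k,
  c_k = sigma^2 * sum_{j=k..q} theta_j psi_{j-k}   (c_k = 0 for k > q),
using gamma(-m) = gamma(m).
Pure AR (q = 0): c_0 = sigma^2 = 2, c_k = 0 for k >= 1.
Equations for k = 0, 1, 2 (AR order 2, c_2 = 0):
  (E0) gamma(0) = phi_1 gamma(1) + phi_2 gamma(2) + c_0
  (E1) gamma(1) = phi_1 gamma(0) + phi_2 gamma(1) + c_1
  (E2) gamma(2) = phi_1 gamma(1) + phi_2 gamma(0)
From (E1): gamma(1) = A gamma(0) + B with
  A = phi_1 / (1 - phi_2) = 0.158 / 0.564 = 0.280142,   B = c_1 / (1 - phi_2) = 0 / 0.564 = 0.
Insert (E2) into (E0): gamma(0) (1 - phi_2^2) = phi_1 (1 + phi_2) gamma(1) + c_0.
  phi_1 (1 + phi_2) = (0.158)(1.436) = 0.226888,   1 - phi_2^2 = 0.809904.
Replace gamma(1) by A gamma(0) + B and collect gamma(0):
  gamma(0) [0.809904 - (0.226888)(0.280142)] = c_0 = 2
  gamma(0) * 0.746343 = 2
  gamma(0) = 2 / 0.746343 = 2.679732.
  gamma(1) = A gamma(0) = (0.280142)(2.679732) = 0.750705.
  gamma(2) = phi_1 gamma(1) + phi_2 gamma(0) = (0.158)(0.750705) + (0.436)(2.679732) = 1.286975.
Therefore gamma(2) = 1.2870 (to 4 decimal places).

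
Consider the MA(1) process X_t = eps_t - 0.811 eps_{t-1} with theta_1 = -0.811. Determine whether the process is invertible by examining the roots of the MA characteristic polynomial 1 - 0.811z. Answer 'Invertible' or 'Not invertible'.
\text{Invertible}

The MA(q) characteristic polynomial is P(z) = 1 - 0.811z.
Invertibility requires all roots to lie outside the unit circle, i.e. |z| > 1 for every root.
This is linear in z: 1 + (-0.811) z = 0  =>  z = -1/(-0.811) = 1.233046,  |z| = 1.233046.
Moduli of all roots: 1.2330.
All moduli strictly greater than 1? Yes.
Verdict: Invertible.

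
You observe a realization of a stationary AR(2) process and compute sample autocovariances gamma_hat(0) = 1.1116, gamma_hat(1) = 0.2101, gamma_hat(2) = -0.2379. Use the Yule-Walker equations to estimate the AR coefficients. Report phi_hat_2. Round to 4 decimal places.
\hat\phi_{2} = -0.2590

The Yule-Walker equations for an AR(p) process read, in matrix form,
  Gamma_p phi = r_p,   with   (Gamma_p)_{ij} = gamma(|i - j|),
                       (r_p)_i = gamma(i),   i,j = 1..p.
Substitute the sample gammas (Toeplitz matrix and right-hand side of size 2):
  Gamma_p = [[1.1116, 0.2101], [0.2101, 1.1116]]
  r_p     = [0.2101, -0.2379]
Written out:
  1.1116 phi_1 + 0.2101 phi_2 = 0.2101
  0.2101 phi_1 + 1.1116 phi_2 = -0.2379
Solve by Cramer's rule:
  det = gamma(0)^2 - gamma(1)^2 = (1.1116)^2 - (0.2101)^2 = 1.23565456 - 0.04414201 = 1.19151255
  phi_hat_1 = [gamma(1) gamma(0) - gamma(1) gamma(2)] / det = [(0.2101)(1.1116) - (0.2101)(-0.2379)] / 1.19151255 = 0.28352995 / 1.19151255 = 0.238
  phi_hat_2 = [gamma(0) gamma(2) - gamma(1)^2] / det = [(1.1116)(-0.2379) - (0.2101)^2] / 1.19151255 = -0.30859165 / 1.19151255 = -0.259
So phi_hat = [0.2380, -0.2590].
Therefore phi_hat_2 = -0.2590.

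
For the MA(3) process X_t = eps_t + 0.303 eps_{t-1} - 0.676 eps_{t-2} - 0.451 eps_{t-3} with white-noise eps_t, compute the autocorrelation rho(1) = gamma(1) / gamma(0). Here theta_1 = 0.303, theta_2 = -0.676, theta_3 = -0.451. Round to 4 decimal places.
\rho(1) = 0.2300

For an MA(q) process with theta_0 = 1, the autocovariance is
  gamma(k) = sigma^2 * sum_{i=0..q-k} theta_i * theta_{i+k},
and rho(k) = gamma(k) / gamma(0). Sigma^2 cancels.
  numerator   = (1)*(0.303) + (0.303)*(-0.676) + (-0.676)*(-0.451) = 0.403048.
  denominator = (1)^2 + (0.303)^2 + (-0.676)^2 + (-0.451)^2 = 1.752186.
  rho(1) = 0.403048 / 1.752186 = 0.2300.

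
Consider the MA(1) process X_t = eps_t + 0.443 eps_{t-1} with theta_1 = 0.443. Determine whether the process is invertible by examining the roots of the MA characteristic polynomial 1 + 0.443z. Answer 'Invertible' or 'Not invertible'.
\text{Invertible}

The MA(q) characteristic polynomial is P(z) = 1 + 0.443z.
Invertibility requires all roots to lie outside the unit circle, i.e. |z| > 1 for every root.
This is linear in z: 1 + (0.443) z = 0  =>  z = -1/(0.443) = -2.257336,  |z| = 2.257336.
Moduli of all roots: 2.2573.
All moduli strictly greater than 1? Yes.
Verdict: Invertible.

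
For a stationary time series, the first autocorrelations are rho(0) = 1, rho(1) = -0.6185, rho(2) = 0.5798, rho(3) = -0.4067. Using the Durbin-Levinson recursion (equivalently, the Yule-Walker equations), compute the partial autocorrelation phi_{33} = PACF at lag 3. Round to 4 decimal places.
\phi_{33} = 0.0630

The PACF at lag k is phi_{kk}, the last component of the solution
to the Yule-Walker system G_k phi = r_k where
  (G_k)_{ij} = rho(|i - j|), (r_k)_i = rho(i), i,j = 1..k.
Equivalently, Durbin-Levinson gives phi_{kk} iteratively:
  phi_{11} = rho(1)
  phi_{kk} = [rho(k) - sum_{j=1..k-1} phi_{k-1,j} rho(k-j)]
            / [1 - sum_{j=1..k-1} phi_{k-1,j} rho(j)],
  phi_{k,j} = phi_{k-1,j} - phi_{kk} phi_{k-1,k-j},  j = 1..k-1.
Step k = 1:
  phi_11 = rho(1) = -0.6185.
Step k = 2:
  phi_22 = [rho(2) - phi_11 rho(1)] / [1 - phi_11 rho(1)] = [0.5798 - (-0.6185)(-0.6185)] / [1 - (-0.6185)(-0.6185)]
         = 0.19725775 / 0.61745775 = 0.319468.
  Update: phi_21 = phi_11 - phi_22 phi_11 = -0.6185 - (0.319468)(-0.6185) = -0.420909.
Step k = 3:
  phi_33 = [rho(3) - phi_21 rho(2) - phi_22 rho(1)] / [1 - phi_21 rho(1) - phi_22 rho(2)]
    numerator   = -0.4067 - (-0.420909)(0.5798) - (0.319468)(-0.6185) = 0.03493392
    denominator = 1 - (-0.420909)(-0.6185) - (0.319468)(0.5798) = 0.55444029
  phi_33 = 0.03493392 / 0.55444029 = 0.063.
Therefore phi_{33} = 0.0630.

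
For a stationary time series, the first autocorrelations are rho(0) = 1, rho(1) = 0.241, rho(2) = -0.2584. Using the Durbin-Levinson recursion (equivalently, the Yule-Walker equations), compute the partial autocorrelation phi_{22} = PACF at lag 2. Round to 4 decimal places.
\phi_{22} = -0.3360

The PACF at lag k is phi_{kk}, the last component of the solution
to the Yule-Walker system G_k phi = r_k where
  (G_k)_{ij} = rho(|i - j|), (r_k)_i = rho(i), i,j = 1..k.
Equivalently, Durbin-Levinson gives phi_{kk} iteratively:
  phi_{11} = rho(1)
  phi_{kk} = [rho(k) - sum_{j=1..k-1} phi_{k-1,j} rho(k-j)]
            / [1 - sum_{j=1..k-1} phi_{k-1,j} rho(j)],
  phi_{k,j} = phi_{k-1,j} - phi_{kk} phi_{k-1,k-j},  j = 1..k-1.
Step k = 1:
  phi_11 = rho(1) = 0.241.
Step k = 2:
  phi_22 = [rho(2) - phi_11 rho(1)] / [1 - phi_11 rho(1)] = [-0.2584 - (0.241)(0.241)] / [1 - (0.241)(0.241)]
         = -0.316481 / 0.941919 = -0.336.
Therefore phi_{22} = -0.3360.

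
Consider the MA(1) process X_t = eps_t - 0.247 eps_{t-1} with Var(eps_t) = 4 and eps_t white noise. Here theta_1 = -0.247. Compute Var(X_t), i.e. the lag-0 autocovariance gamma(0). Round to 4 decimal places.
\gamma(0) = 4.2440

For an MA(q) process X_t = eps_t + sum_i theta_i eps_{t-i} with
Var(eps_t) = sigma^2, the variance is
  gamma(0) = sigma^2 * (1 + sum_i theta_i^2).
  sum_i theta_i^2 = (-0.247)^2 = 0.061009.
  gamma(0) = 4 * (1 + 0.061009) = 4 * 1.061009 = 4.244036, which rounds to 4.2440.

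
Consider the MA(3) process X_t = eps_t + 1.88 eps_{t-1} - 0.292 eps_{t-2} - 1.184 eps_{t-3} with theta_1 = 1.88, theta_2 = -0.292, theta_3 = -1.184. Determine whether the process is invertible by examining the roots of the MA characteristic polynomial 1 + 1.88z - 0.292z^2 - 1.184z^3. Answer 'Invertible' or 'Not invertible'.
\text{Not invertible}

The MA(q) characteristic polynomial is P(z) = 1 + 1.88z - 0.292z^2 - 1.184z^3.
Invertibility requires all roots to lie outside the unit circle, i.e. |z| > 1 for every root.
Degree 3: look for a simple real root z0 first, then factor out (1 - z/z0) and solve the remaining quadratic.
Testing z0 = -0.625: P(-0.625) = 1 + (1.88)(-0.625) + (-0.292)(-0.625)^2 + (-1.184)(-0.625)^3
  = 1 + (-1.175) + (-0.114062) + (0.289062) = 0.  So z_0 = -0.625 is a root, |z_0| = 0.625.
Divide out the factor (1 + 1.6 z) = (1 - z/z0) (since 1/z0 = -1.6):
  P(z) = (1 + 1.6 z)(1 + (0.28) z + (-0.74) z^2)
  [check: z-coef 0.28 - (-1.6) = 1.88; z^2-coef -0.74 - (-1.6)(0.28) = -0.292; z^3-coef -(-1.6)(-0.74) = -1.184.]
Remaining roots from the quadratic factor 1 + (0.28) z + (-0.74) z^2:
  Set 1 + (0.28) z + (-0.74) z^2 = 0, i.e. a z^2 + b z + c = 0 with a = -0.74, b = 0.28, c = 1.
  Discriminant D = b^2 - 4ac = (0.28)^2 - 4*(-0.74)*1 = 0.0784 - (-2.96) = 3.0384.
  D >= 0, so the roots are real: z = (-b +/- sqrt(D)) / (2a) = (-0.28 +/- 1.743101) / (-1.48).
    z_1 = (-0.28 + 1.743101) / (-1.48) = -0.9886,   |z_1| = 0.9886.
    z_2 = (-0.28 - 1.743101) / (-1.48) = 1.367,   |z_2| = 1.367.
Moduli of all roots: 0.6250, 0.9886, 1.3670.
All moduli strictly greater than 1? No.
Verdict: Not invertible.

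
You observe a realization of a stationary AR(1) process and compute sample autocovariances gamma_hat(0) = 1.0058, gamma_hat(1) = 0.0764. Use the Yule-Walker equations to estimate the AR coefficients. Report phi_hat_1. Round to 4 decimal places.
\hat\phi_{1} = 0.0760

The Yule-Walker equations for an AR(p) process read, in matrix form,
  Gamma_p phi = r_p,   with   (Gamma_p)_{ij} = gamma(|i - j|),
                       (r_p)_i = gamma(i),   i,j = 1..p.
Substitute the sample gammas (Toeplitz matrix and right-hand side of size 1):
  Gamma_p = [[1.0058]]
  r_p     = [0.0764]
With p = 1 this is the single equation gamma(0) phi_1 = gamma(1):
  phi_hat_1 = gamma(1) / gamma(0) = 0.0764 / 1.0058 = 0.0760.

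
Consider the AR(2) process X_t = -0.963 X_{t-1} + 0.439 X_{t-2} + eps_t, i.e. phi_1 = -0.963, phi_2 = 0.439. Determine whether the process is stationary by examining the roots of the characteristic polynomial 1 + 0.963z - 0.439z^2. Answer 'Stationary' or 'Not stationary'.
\text{Not stationary}

The AR(p) characteristic polynomial is P(z) = 1 + 0.963z - 0.439z^2.
Stationarity requires all roots to lie outside the unit circle, i.e. |z| > 1 for every root.
Set 1 + (0.963) z + (-0.439) z^2 = 0, i.e. a z^2 + b z + c = 0 with a = -0.439, b = 0.963, c = 1.
Discriminant D = b^2 - 4ac = (0.963)^2 - 4*(-0.439)*1 = 0.927369 - (-1.756) = 2.683369.
D >= 0, so the roots are real: z = (-b +/- sqrt(D)) / (2a) = (-0.963 +/- 1.638099) / (-0.878).
  z_1 = (-0.963 + 1.638099) / (-0.878) = -0.7689,   |z_1| = 0.7689.
  z_2 = (-0.963 - 1.638099) / (-0.878) = 2.9625,   |z_2| = 2.9625.
Moduli of all roots: 0.7689, 2.9625.
All moduli strictly greater than 1? No.
Verdict: Not stationary.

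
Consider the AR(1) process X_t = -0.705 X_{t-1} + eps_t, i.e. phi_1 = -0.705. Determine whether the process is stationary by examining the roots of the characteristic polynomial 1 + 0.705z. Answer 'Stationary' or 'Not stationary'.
\text{Stationary}

The AR(p) characteristic polynomial is P(z) = 1 + 0.705z.
Stationarity requires all roots to lie outside the unit circle, i.e. |z| > 1 for every root.
This is linear in z: 1 + (0.705) z = 0  =>  z = -1/(0.705) = -1.41844,  |z| = 1.41844.
Moduli of all roots: 1.4184.
All moduli strictly greater than 1? Yes.
Verdict: Stationary.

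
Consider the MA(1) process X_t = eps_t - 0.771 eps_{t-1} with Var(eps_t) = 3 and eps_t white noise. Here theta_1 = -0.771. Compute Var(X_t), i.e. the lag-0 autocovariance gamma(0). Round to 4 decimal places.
\gamma(0) = 4.7833

For an MA(q) process X_t = eps_t + sum_i theta_i eps_{t-i} with
Var(eps_t) = sigma^2, the variance is
  gamma(0) = sigma^2 * (1 + sum_i theta_i^2).
  sum_i theta_i^2 = (-0.771)^2 = 0.594441.
  gamma(0) = 3 * (1 + 0.594441) = 3 * 1.594441 = 4.783323, which rounds to 4.7833.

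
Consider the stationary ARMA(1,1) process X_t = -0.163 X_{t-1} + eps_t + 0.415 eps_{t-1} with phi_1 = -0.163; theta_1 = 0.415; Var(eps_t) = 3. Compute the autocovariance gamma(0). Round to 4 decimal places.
\gamma(0) = 3.1957

Multiply the model equation by X_{t-k} and take expectations. With theta_0 = psi_0 = 1 and psi_j the MA(infinity) weights, this gives
  gamma(k) - sum_i phi_i gamma(k-i) = c_k,
  c_k = sigma^2 * sum_{j=k..q} theta_j psi_{j-k}   (c_k = 0 for k > q),
using gamma(-m) = gamma(m).
psi-weights needed (psi_j = theta_j + sum_i phi_i psi_{j-i}):
  psi_1 = theta_1 + phi_1 = 0.415 + (-0.163) = 0.252
Right-hand sides:
  c_0 = sigma^2 (1 + theta_1 psi_1) = 3 * (1 + (0.415)(0.252)) = 3 * 1.10458 = 3.31374
  c_1 = sigma^2 theta_1 = 3 * (0.415) = 1.245
  c_2 = 0
Equations for k = 0 and k = 1 (AR order 1):
  gamma(0) = phi_1 gamma(1) + c_0
  gamma(1) = phi_1 gamma(0) + c_1
Substituting the second into the first: gamma(0) (1 - phi_1^2) = c_0 + phi_1 c_1, so
  gamma(0) = (c_0 + phi_1 c_1) / (1 - phi_1^2) = (3.31374 + (-0.163)(1.245)) / (1 - (-0.163)^2) = 3.110805 / 0.973431 = 3.195712.
Therefore gamma(0) = 3.1957 (to 4 decimal places).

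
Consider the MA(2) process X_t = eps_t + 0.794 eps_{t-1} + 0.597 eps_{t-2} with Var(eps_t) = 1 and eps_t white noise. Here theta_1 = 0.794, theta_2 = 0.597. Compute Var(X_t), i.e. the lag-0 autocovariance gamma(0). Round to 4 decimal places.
\gamma(0) = 1.9868

For an MA(q) process X_t = eps_t + sum_i theta_i eps_{t-i} with
Var(eps_t) = sigma^2, the variance is
  gamma(0) = sigma^2 * (1 + sum_i theta_i^2).
  sum_i theta_i^2 = (0.794)^2 + (0.597)^2 = 0.630436 + 0.356409 = 0.986845.
  gamma(0) = 1 * (1 + 0.986845) = 1 * 1.986845 = 1.986845, which rounds to 1.9868.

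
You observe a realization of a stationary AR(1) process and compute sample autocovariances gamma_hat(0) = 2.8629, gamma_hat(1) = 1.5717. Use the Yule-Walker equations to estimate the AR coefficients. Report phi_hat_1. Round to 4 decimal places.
\hat\phi_{1} = 0.5490

The Yule-Walker equations for an AR(p) process read, in matrix form,
  Gamma_p phi = r_p,   with   (Gamma_p)_{ij} = gamma(|i - j|),
                       (r_p)_i = gamma(i),   i,j = 1..p.
Substitute the sample gammas (Toeplitz matrix and right-hand side of size 1):
  Gamma_p = [[2.8629]]
  r_p     = [1.5717]
With p = 1 this is the single equation gamma(0) phi_1 = gamma(1):
  phi_hat_1 = gamma(1) / gamma(0) = 1.5717 / 2.8629 = 0.5490.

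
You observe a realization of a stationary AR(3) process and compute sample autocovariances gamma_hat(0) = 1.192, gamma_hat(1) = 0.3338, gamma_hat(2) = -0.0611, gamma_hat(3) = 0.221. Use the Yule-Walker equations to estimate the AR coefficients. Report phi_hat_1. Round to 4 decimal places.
\hat\phi_{1} = 0.3570

The Yule-Walker equations for an AR(p) process read, in matrix form,
  Gamma_p phi = r_p,   with   (Gamma_p)_{ij} = gamma(|i - j|),
                       (r_p)_i = gamma(i),   i,j = 1..p.
Substitute the sample gammas (Toeplitz matrix and right-hand side of size 3):
  Gamma_p = [[1.192, 0.3338, -0.0611], [0.3338, 1.192, 0.3338], [-0.0611, 0.3338, 1.192]]
  r_p     = [0.3338, -0.0611, 0.221]
Written out (R1..R3):
  (R1) 1.192 phi_1 + 0.3338 phi_2 - 0.0611 phi_3 = 0.3338
  (R2) 0.3338 phi_1 + 1.192 phi_2 + 0.3338 phi_3 = -0.0611
  (R3) -0.0611 phi_1 + 0.3338 phi_2 + 1.192 phi_3 = 0.221
Gaussian elimination:
  R2 <- R2 - (0.3338/1.192) R1 = R2 - (0.280034) R1:  1.098525 phi_2 + 0.35091 phi_3 = -0.154575
  R3 <- R3 - (-0.0611/1.192) R1 = R3 - (-0.051258) R1:  0.35091 phi_2 + 1.188868 phi_3 = 0.23811
  R3 <- R3 - (0.35091/1.098525) R2 = R3 - (0.319438) R2:  1.076774 phi_3 = 0.287487
Back-substitution:
  phi_hat_3 = 0.287487 / 1.076774 = 0.266989
  phi_hat_2 = (-0.154575 - (0.35091)(0.266989)) / 1.098525 = -0.225998
  phi_hat_1 = (0.3338 - (0.3338)(-0.225998) - (-0.0611)(0.266989)) / 1.192 = 0.357006
So phi_hat = [0.3570, -0.2260, 0.2670].
Therefore phi_hat_1 = 0.3570.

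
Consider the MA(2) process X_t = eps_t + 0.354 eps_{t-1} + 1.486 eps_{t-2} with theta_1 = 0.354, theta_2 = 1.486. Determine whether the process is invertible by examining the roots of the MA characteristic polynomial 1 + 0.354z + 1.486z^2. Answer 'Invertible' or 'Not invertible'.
\text{Not invertible}

The MA(q) characteristic polynomial is P(z) = 1 + 0.354z + 1.486z^2.
Invertibility requires all roots to lie outside the unit circle, i.e. |z| > 1 for every root.
Set 1 + (0.354) z + (1.486) z^2 = 0, i.e. a z^2 + b z + c = 0 with a = 1.486, b = 0.354, c = 1.
Discriminant D = b^2 - 4ac = (0.354)^2 - 4*(1.486)*1 = 0.125316 - (5.944) = -5.818684.
D < 0, so the roots are the complex-conjugate pair z = (-b +/- i sqrt(-D)) / (2a) = -0.1191 +/- 0.8116i.
For a conjugate pair |z|^2 = z * conj(z) = (product of roots) = c/a = 1/(1.486) = 0.672948, so |z| = sqrt(0.672948) = 0.8203 for both roots.
Moduli of all roots: 0.8203, 0.8203.
All moduli strictly greater than 1? No.
Verdict: Not invertible.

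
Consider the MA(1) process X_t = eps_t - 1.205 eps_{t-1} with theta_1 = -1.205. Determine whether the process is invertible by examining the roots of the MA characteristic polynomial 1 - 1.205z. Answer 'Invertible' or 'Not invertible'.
\text{Not invertible}

The MA(q) characteristic polynomial is P(z) = 1 - 1.205z.
Invertibility requires all roots to lie outside the unit circle, i.e. |z| > 1 for every root.
This is linear in z: 1 + (-1.205) z = 0  =>  z = -1/(-1.205) = 0.829876,  |z| = 0.829876.
Moduli of all roots: 0.8299.
All moduli strictly greater than 1? No.
Verdict: Not invertible.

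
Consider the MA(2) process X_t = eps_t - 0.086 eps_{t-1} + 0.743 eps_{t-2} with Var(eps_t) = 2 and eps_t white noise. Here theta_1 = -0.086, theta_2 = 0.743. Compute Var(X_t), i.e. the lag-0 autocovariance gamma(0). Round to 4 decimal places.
\gamma(0) = 3.1189

For an MA(q) process X_t = eps_t + sum_i theta_i eps_{t-i} with
Var(eps_t) = sigma^2, the variance is
  gamma(0) = sigma^2 * (1 + sum_i theta_i^2).
  sum_i theta_i^2 = (-0.086)^2 + (0.743)^2 = 0.007396 + 0.552049 = 0.559445.
  gamma(0) = 2 * (1 + 0.559445) = 2 * 1.559445 = 3.11889, which rounds to 3.1189.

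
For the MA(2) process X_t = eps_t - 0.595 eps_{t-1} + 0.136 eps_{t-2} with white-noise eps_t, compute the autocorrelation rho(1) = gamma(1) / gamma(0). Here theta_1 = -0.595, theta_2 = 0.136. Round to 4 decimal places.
\rho(1) = -0.4925

For an MA(q) process with theta_0 = 1, the autocovariance is
  gamma(k) = sigma^2 * sum_{i=0..q-k} theta_i * theta_{i+k},
and rho(k) = gamma(k) / gamma(0). Sigma^2 cancels.
  numerator   = (1)*(-0.595) + (-0.595)*(0.136) = -0.67592.
  denominator = (1)^2 + (-0.595)^2 + (0.136)^2 = 1.372521.
  rho(1) = -0.67592 / 1.372521 = -0.4925.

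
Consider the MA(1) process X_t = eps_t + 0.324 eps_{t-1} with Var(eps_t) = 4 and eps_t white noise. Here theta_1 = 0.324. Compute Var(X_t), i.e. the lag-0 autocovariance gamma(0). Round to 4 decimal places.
\gamma(0) = 4.4199

For an MA(q) process X_t = eps_t + sum_i theta_i eps_{t-i} with
Var(eps_t) = sigma^2, the variance is
  gamma(0) = sigma^2 * (1 + sum_i theta_i^2).
  sum_i theta_i^2 = (0.324)^2 = 0.104976.
  gamma(0) = 4 * (1 + 0.104976) = 4 * 1.104976 = 4.419904, which rounds to 4.4199.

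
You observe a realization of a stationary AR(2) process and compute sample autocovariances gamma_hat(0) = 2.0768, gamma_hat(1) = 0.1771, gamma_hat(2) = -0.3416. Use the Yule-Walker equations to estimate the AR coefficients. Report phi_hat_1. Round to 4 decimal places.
\hat\phi_{1} = 0.1000

The Yule-Walker equations for an AR(p) process read, in matrix form,
  Gamma_p phi = r_p,   with   (Gamma_p)_{ij} = gamma(|i - j|),
                       (r_p)_i = gamma(i),   i,j = 1..p.
Substitute the sample gammas (Toeplitz matrix and right-hand side of size 2):
  Gamma_p = [[2.0768, 0.1771], [0.1771, 2.0768]]
  r_p     = [0.1771, -0.3416]
Written out:
  2.0768 phi_1 + 0.1771 phi_2 = 0.1771
  0.1771 phi_1 + 2.0768 phi_2 = -0.3416
Solve by Cramer's rule:
  det = gamma(0)^2 - gamma(1)^2 = (2.0768)^2 - (0.1771)^2 = 4.31309824 - 0.03136441 = 4.28173383
  phi_hat_1 = [gamma(1) gamma(0) - gamma(1) gamma(2)] / det = [(0.1771)(2.0768) - (0.1771)(-0.3416)] / 4.28173383 = 0.42829864 / 4.28173383 = 0.1
  phi_hat_2 = [gamma(0) gamma(2) - gamma(1)^2] / det = [(2.0768)(-0.3416) - (0.1771)^2] / 4.28173383 = -0.74079929 / 4.28173383 = -0.173
So phi_hat = [0.1000, -0.1730].
Therefore phi_hat_1 = 0.1000.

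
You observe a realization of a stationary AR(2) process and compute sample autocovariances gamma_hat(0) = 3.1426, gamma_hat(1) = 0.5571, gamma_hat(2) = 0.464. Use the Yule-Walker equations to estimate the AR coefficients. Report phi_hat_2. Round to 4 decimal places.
\hat\phi_{2} = 0.1200

The Yule-Walker equations for an AR(p) process read, in matrix form,
  Gamma_p phi = r_p,   with   (Gamma_p)_{ij} = gamma(|i - j|),
                       (r_p)_i = gamma(i),   i,j = 1..p.
Substitute the sample gammas (Toeplitz matrix and right-hand side of size 2):
  Gamma_p = [[3.1426, 0.5571], [0.5571, 3.1426]]
  r_p     = [0.5571, 0.464]
Written out:
  3.1426 phi_1 + 0.5571 phi_2 = 0.5571
  0.5571 phi_1 + 3.1426 phi_2 = 0.464
Solve by Cramer's rule:
  det = gamma(0)^2 - gamma(1)^2 = (3.1426)^2 - (0.5571)^2 = 9.87593476 - 0.31036041 = 9.56557435
  phi_hat_1 = [gamma(1) gamma(0) - gamma(1) gamma(2)] / det = [(0.5571)(3.1426) - (0.5571)(0.464)] / 9.56557435 = 1.49224806 / 9.56557435 = 0.156
  phi_hat_2 = [gamma(0) gamma(2) - gamma(1)^2] / det = [(3.1426)(0.464) - (0.5571)^2] / 9.56557435 = 1.14780599 / 9.56557435 = 0.12
So phi_hat = [0.1560, 0.1200].
Therefore phi_hat_2 = 0.1200.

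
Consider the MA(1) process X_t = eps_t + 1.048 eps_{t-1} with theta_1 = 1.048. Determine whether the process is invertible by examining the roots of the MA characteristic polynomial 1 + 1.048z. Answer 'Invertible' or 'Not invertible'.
\text{Not invertible}

The MA(q) characteristic polynomial is P(z) = 1 + 1.048z.
Invertibility requires all roots to lie outside the unit circle, i.e. |z| > 1 for every root.
This is linear in z: 1 + (1.048) z = 0  =>  z = -1/(1.048) = -0.954198,  |z| = 0.954198.
Moduli of all roots: 0.9542.
All moduli strictly greater than 1? No.
Verdict: Not invertible.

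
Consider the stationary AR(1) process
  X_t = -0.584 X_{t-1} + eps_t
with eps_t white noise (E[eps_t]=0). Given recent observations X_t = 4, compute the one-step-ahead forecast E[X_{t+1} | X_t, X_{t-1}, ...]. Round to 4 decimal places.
E[X_{t+1} \mid \mathcal F_t] = -2.3360

For an AR(p) model X_t = c + sum_i phi_i X_{t-i} + eps_t, the
one-step-ahead conditional mean is
  E[X_{t+1} | X_t, ...] = c + sum_i phi_i X_{t+1-i}.
Substitute known values:
  E[X_{t+1} | ...] = (-0.584) * (4)
                   = -2.3360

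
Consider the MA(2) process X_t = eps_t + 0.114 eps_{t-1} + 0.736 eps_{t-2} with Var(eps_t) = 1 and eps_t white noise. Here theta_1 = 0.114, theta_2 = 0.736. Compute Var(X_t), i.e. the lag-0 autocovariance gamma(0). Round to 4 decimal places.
\gamma(0) = 1.5547

For an MA(q) process X_t = eps_t + sum_i theta_i eps_{t-i} with
Var(eps_t) = sigma^2, the variance is
  gamma(0) = sigma^2 * (1 + sum_i theta_i^2).
  sum_i theta_i^2 = (0.114)^2 + (0.736)^2 = 0.012996 + 0.541696 = 0.554692.
  gamma(0) = 1 * (1 + 0.554692) = 1 * 1.554692 = 1.554692, which rounds to 1.5547.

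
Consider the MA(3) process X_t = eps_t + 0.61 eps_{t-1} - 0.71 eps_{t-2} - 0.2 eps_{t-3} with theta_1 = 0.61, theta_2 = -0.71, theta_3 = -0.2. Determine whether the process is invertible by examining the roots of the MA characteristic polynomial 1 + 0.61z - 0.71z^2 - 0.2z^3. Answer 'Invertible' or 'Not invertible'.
\text{Not invertible}

The MA(q) characteristic polynomial is P(z) = 1 + 0.61z - 0.71z^2 - 0.2z^3.
Invertibility requires all roots to lie outside the unit circle, i.e. |z| > 1 for every root.
Degree 3: look for a simple real root z0 first, then factor out (1 - z/z0) and solve the remaining quadratic.
Testing z0 = -4: P(-4) = 1 + (0.61)(-4) + (-0.71)(-4)^2 + (-0.2)(-4)^3
  = 1 + (-2.44) + (-11.36) + (12.8) = 0.  So z_0 = -4 is a root, |z_0| = 4.
Divide out the factor (1 + 0.25 z) = (1 - z/z0) (since 1/z0 = -0.25):
  P(z) = (1 + 0.25 z)(1 + (0.36) z + (-0.8) z^2)
  [check: z-coef 0.36 - (-0.25) = 0.61; z^2-coef -0.8 - (-0.25)(0.36) = -0.71; z^3-coef -(-0.25)(-0.8) = -0.2.]
Remaining roots from the quadratic factor 1 + (0.36) z + (-0.8) z^2:
  Set 1 + (0.36) z + (-0.8) z^2 = 0, i.e. a z^2 + b z + c = 0 with a = -0.8, b = 0.36, c = 1.
  Discriminant D = b^2 - 4ac = (0.36)^2 - 4*(-0.8)*1 = 0.1296 - (-3.2) = 3.3296.
  D >= 0, so the roots are real: z = (-b +/- sqrt(D)) / (2a) = (-0.36 +/- 1.824719) / (-1.6).
    z_1 = (-0.36 + 1.824719) / (-1.6) = -0.9154,   |z_1| = 0.9154.
    z_2 = (-0.36 - 1.824719) / (-1.6) = 1.3654,   |z_2| = 1.3654.
Moduli of all roots: 4.0000, 0.9154, 1.3654.
All moduli strictly greater than 1? No.
Verdict: Not invertible.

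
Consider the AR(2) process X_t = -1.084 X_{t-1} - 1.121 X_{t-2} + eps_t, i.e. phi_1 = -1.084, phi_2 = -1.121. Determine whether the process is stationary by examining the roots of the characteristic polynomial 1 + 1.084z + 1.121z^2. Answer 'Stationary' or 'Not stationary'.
\text{Not stationary}

The AR(p) characteristic polynomial is P(z) = 1 + 1.084z + 1.121z^2.
Stationarity requires all roots to lie outside the unit circle, i.e. |z| > 1 for every root.
Set 1 + (1.084) z + (1.121) z^2 = 0, i.e. a z^2 + b z + c = 0 with a = 1.121, b = 1.084, c = 1.
Discriminant D = b^2 - 4ac = (1.084)^2 - 4*(1.121)*1 = 1.175056 - (4.484) = -3.308944.
D < 0, so the roots are the complex-conjugate pair z = (-b +/- i sqrt(-D)) / (2a) = -0.4835 +/- 0.8114i.
For a conjugate pair |z|^2 = z * conj(z) = (product of roots) = c/a = 1/(1.121) = 0.892061, so |z| = sqrt(0.892061) = 0.9445 for both roots.
Moduli of all roots: 0.9445, 0.9445.
All moduli strictly greater than 1? No.
Verdict: Not stationary.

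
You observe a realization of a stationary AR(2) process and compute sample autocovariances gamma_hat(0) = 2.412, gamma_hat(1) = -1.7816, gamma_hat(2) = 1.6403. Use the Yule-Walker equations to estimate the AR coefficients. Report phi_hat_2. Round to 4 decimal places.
\hat\phi_{2} = 0.2959

The Yule-Walker equations for an AR(p) process read, in matrix form,
  Gamma_p phi = r_p,   with   (Gamma_p)_{ij} = gamma(|i - j|),
                       (r_p)_i = gamma(i),   i,j = 1..p.
Substitute the sample gammas (Toeplitz matrix and right-hand side of size 2):
  Gamma_p = [[2.412, -1.7816], [-1.7816, 2.412]]
  r_p     = [-1.7816, 1.6403]
Written out:
  2.412 phi_1 - 1.7816 phi_2 = -1.7816
  -1.7816 phi_1 + 2.412 phi_2 = 1.6403
Solve by Cramer's rule:
  det = gamma(0)^2 - gamma(1)^2 = (2.412)^2 - (-1.7816)^2 = 5.817744 - 3.17409856 = 2.64364544
  phi_hat_1 = [gamma(1) gamma(0) - gamma(1) gamma(2)] / det = [(-1.7816)(2.412) - (-1.7816)(1.6403)] / 2.64364544 = -1.37486072 / 2.64364544 = -0.5201
  phi_hat_2 = [gamma(0) gamma(2) - gamma(1)^2] / det = [(2.412)(1.6403) - (-1.7816)^2] / 2.64364544 = 0.78230504 / 2.64364544 = 0.2959
So phi_hat = [-0.5201, 0.2959].
Therefore phi_hat_2 = 0.2959.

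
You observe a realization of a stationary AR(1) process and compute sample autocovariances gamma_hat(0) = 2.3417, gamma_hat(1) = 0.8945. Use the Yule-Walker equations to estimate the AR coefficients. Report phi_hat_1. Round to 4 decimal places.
\hat\phi_{1} = 0.3820

The Yule-Walker equations for an AR(p) process read, in matrix form,
  Gamma_p phi = r_p,   with   (Gamma_p)_{ij} = gamma(|i - j|),
                       (r_p)_i = gamma(i),   i,j = 1..p.
Substitute the sample gammas (Toeplitz matrix and right-hand side of size 1):
  Gamma_p = [[2.3417]]
  r_p     = [0.8945]
With p = 1 this is the single equation gamma(0) phi_1 = gamma(1):
  phi_hat_1 = gamma(1) / gamma(0) = 0.8945 / 2.3417 = 0.3820.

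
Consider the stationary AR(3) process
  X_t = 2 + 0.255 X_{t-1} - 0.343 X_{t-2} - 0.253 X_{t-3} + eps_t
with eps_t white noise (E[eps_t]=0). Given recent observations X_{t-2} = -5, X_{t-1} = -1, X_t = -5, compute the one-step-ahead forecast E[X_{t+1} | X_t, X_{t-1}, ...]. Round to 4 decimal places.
E[X_{t+1} \mid \mathcal F_t] = 2.3330

For an AR(p) model X_t = c + sum_i phi_i X_{t-i} + eps_t, the
one-step-ahead conditional mean is
  E[X_{t+1} | X_t, ...] = c + sum_i phi_i X_{t+1-i}.
Substitute known values:
  E[X_{t+1} | ...] = 2 + (0.255) * (-5) + (-0.343) * (-1) + (-0.253) * (-5)
                   = 2.3330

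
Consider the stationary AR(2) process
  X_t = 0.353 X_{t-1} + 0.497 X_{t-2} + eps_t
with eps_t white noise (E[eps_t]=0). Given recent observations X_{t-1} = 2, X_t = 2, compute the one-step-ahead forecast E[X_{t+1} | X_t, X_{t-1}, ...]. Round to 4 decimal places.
E[X_{t+1} \mid \mathcal F_t] = 1.7000

For an AR(p) model X_t = c + sum_i phi_i X_{t-i} + eps_t, the
one-step-ahead conditional mean is
  E[X_{t+1} | X_t, ...] = c + sum_i phi_i X_{t+1-i}.
Substitute known values:
  E[X_{t+1} | ...] = (0.353) * (2) + (0.497) * (2)
                   = 1.7000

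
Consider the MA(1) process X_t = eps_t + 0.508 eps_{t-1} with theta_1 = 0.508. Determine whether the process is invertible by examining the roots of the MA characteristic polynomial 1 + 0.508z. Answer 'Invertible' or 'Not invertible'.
\text{Invertible}

The MA(q) characteristic polynomial is P(z) = 1 + 0.508z.
Invertibility requires all roots to lie outside the unit circle, i.e. |z| > 1 for every root.
This is linear in z: 1 + (0.508) z = 0  =>  z = -1/(0.508) = -1.968504,  |z| = 1.968504.
Moduli of all roots: 1.9685.
All moduli strictly greater than 1? Yes.
Verdict: Invertible.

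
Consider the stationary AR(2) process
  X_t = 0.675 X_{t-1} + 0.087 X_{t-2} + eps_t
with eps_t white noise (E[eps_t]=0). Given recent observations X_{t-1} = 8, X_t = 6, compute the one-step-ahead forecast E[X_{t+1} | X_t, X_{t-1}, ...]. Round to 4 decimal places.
E[X_{t+1} \mid \mathcal F_t] = 4.7460

For an AR(p) model X_t = c + sum_i phi_i X_{t-i} + eps_t, the
one-step-ahead conditional mean is
  E[X_{t+1} | X_t, ...] = c + sum_i phi_i X_{t+1-i}.
Substitute known values:
  E[X_{t+1} | ...] = (0.675) * (6) + (0.087) * (8)
                   = 4.7460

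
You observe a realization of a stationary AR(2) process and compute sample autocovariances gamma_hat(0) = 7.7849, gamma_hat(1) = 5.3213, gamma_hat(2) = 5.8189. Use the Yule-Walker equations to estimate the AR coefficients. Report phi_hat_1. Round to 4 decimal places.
\hat\phi_{1} = 0.3240

The Yule-Walker equations for an AR(p) process read, in matrix form,
  Gamma_p phi = r_p,   with   (Gamma_p)_{ij} = gamma(|i - j|),
                       (r_p)_i = gamma(i),   i,j = 1..p.
Substitute the sample gammas (Toeplitz matrix and right-hand side of size 2):
  Gamma_p = [[7.7849, 5.3213], [5.3213, 7.7849]]
  r_p     = [5.3213, 5.8189]
Written out:
  7.7849 phi_1 + 5.3213 phi_2 = 5.3213
  5.3213 phi_1 + 7.7849 phi_2 = 5.8189
Solve by Cramer's rule:
  det = gamma(0)^2 - gamma(1)^2 = (7.7849)^2 - (5.3213)^2 = 60.60466801 - 28.31623369 = 32.28843432
  phi_hat_1 = [gamma(1) gamma(0) - gamma(1) gamma(2)] / det = [(5.3213)(7.7849) - (5.3213)(5.8189)] / 32.28843432 = 10.4616758 / 32.28843432 = 0.324
  phi_hat_2 = [gamma(0) gamma(2) - gamma(1)^2] / det = [(7.7849)(5.8189) - (5.3213)^2] / 32.28843432 = 16.98332092 / 32.28843432 = 0.526
So phi_hat = [0.3240, 0.5260].
Therefore phi_hat_1 = 0.3240.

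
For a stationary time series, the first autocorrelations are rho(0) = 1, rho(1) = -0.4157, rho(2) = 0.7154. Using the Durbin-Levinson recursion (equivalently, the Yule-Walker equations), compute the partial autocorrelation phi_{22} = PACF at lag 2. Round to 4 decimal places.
\phi_{22} = 0.6559

The PACF at lag k is phi_{kk}, the last component of the solution
to the Yule-Walker system G_k phi = r_k where
  (G_k)_{ij} = rho(|i - j|), (r_k)_i = rho(i), i,j = 1..k.
Equivalently, Durbin-Levinson gives phi_{kk} iteratively:
  phi_{11} = rho(1)
  phi_{kk} = [rho(k) - sum_{j=1..k-1} phi_{k-1,j} rho(k-j)]
            / [1 - sum_{j=1..k-1} phi_{k-1,j} rho(j)],
  phi_{k,j} = phi_{k-1,j} - phi_{kk} phi_{k-1,k-j},  j = 1..k-1.
Step k = 1:
  phi_11 = rho(1) = -0.4157.
Step k = 2:
  phi_22 = [rho(2) - phi_11 rho(1)] / [1 - phi_11 rho(1)] = [0.7154 - (-0.4157)(-0.4157)] / [1 - (-0.4157)(-0.4157)]
         = 0.54259351 / 0.82719351 = 0.6559.
Therefore phi_{22} = 0.6559.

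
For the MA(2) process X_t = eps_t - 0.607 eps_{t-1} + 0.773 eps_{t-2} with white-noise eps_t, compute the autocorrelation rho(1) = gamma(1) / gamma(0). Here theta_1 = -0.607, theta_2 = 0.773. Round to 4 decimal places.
\rho(1) = -0.5474

For an MA(q) process with theta_0 = 1, the autocovariance is
  gamma(k) = sigma^2 * sum_{i=0..q-k} theta_i * theta_{i+k},
and rho(k) = gamma(k) / gamma(0). Sigma^2 cancels.
  numerator   = (1)*(-0.607) + (-0.607)*(0.773) = -1.076211.
  denominator = (1)^2 + (-0.607)^2 + (0.773)^2 = 1.965978.
  rho(1) = -1.076211 / 1.965978 = -0.5474.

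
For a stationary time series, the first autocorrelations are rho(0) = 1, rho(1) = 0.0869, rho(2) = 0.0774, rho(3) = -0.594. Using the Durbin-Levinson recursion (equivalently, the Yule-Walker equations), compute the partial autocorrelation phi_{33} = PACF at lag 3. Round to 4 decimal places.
\phi_{33} = -0.6140

The PACF at lag k is phi_{kk}, the last component of the solution
to the Yule-Walker system G_k phi = r_k where
  (G_k)_{ij} = rho(|i - j|), (r_k)_i = rho(i), i,j = 1..k.
Equivalently, Durbin-Levinson gives phi_{kk} iteratively:
  phi_{11} = rho(1)
  phi_{kk} = [rho(k) - sum_{j=1..k-1} phi_{k-1,j} rho(k-j)]
            / [1 - sum_{j=1..k-1} phi_{k-1,j} rho(j)],
  phi_{k,j} = phi_{k-1,j} - phi_{kk} phi_{k-1,k-j},  j = 1..k-1.
Step k = 1:
  phi_11 = rho(1) = 0.0869.
Step k = 2:
  phi_22 = [rho(2) - phi_11 rho(1)] / [1 - phi_11 rho(1)] = [0.0774 - (0.0869)(0.0869)] / [1 - (0.0869)(0.0869)]
         = 0.06984839 / 0.99244839 = 0.07038.
  Update: phi_21 = phi_11 - phi_22 phi_11 = 0.0869 - (0.07038)(0.0869) = 0.080784.
Step k = 3:
  phi_33 = [rho(3) - phi_21 rho(2) - phi_22 rho(1)] / [1 - phi_21 rho(1) - phi_22 rho(2)]
    numerator   = -0.594 - (0.080784)(0.0774) - (0.07038)(0.0869) = -0.60636869
    denominator = 1 - (0.080784)(0.0869) - (0.07038)(0.0774) = 0.98753247
  phi_33 = -0.60636869 / 0.98753247 = -0.614.
Therefore phi_{33} = -0.6140.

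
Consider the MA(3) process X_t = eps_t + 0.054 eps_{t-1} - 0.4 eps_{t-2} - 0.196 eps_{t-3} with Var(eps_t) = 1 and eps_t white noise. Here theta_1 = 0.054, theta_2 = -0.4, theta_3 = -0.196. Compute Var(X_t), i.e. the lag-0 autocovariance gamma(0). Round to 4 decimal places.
\gamma(0) = 1.2013

For an MA(q) process X_t = eps_t + sum_i theta_i eps_{t-i} with
Var(eps_t) = sigma^2, the variance is
  gamma(0) = sigma^2 * (1 + sum_i theta_i^2).
  sum_i theta_i^2 = (0.054)^2 + (-0.4)^2 + (-0.196)^2 = 0.002916 + 0.16 + 0.038416 = 0.201332.
  gamma(0) = 1 * (1 + 0.201332) = 1 * 1.201332 = 1.201332, which rounds to 1.2013.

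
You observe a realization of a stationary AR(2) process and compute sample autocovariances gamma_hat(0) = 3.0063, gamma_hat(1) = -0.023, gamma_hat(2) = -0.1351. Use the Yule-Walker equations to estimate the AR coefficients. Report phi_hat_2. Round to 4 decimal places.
\hat\phi_{2} = -0.0450

The Yule-Walker equations for an AR(p) process read, in matrix form,
  Gamma_p phi = r_p,   with   (Gamma_p)_{ij} = gamma(|i - j|),
                       (r_p)_i = gamma(i),   i,j = 1..p.
Substitute the sample gammas (Toeplitz matrix and right-hand side of size 2):
  Gamma_p = [[3.0063, -0.023], [-0.023, 3.0063]]
  r_p     = [-0.023, -0.1351]
Written out:
  3.0063 phi_1 - 0.023 phi_2 = -0.023
  -0.023 phi_1 + 3.0063 phi_2 = -0.1351
Solve by Cramer's rule:
  det = gamma(0)^2 - gamma(1)^2 = (3.0063)^2 - (-0.023)^2 = 9.03783969 - 0.000529 = 9.03731069
  phi_hat_1 = [gamma(1) gamma(0) - gamma(1) gamma(2)] / det = [(-0.023)(3.0063) - (-0.023)(-0.1351)] / 9.03731069 = -0.0722522 / 9.03731069 = -0.008
  phi_hat_2 = [gamma(0) gamma(2) - gamma(1)^2] / det = [(3.0063)(-0.1351) - (-0.023)^2] / 9.03731069 = -0.40668013 / 9.03731069 = -0.045
So phi_hat = [-0.0080, -0.0450].
Therefore phi_hat_2 = -0.0450.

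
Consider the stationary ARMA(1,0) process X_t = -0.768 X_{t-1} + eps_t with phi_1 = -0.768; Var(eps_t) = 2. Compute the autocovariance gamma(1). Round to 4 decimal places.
\gamma(1) = -3.7447

Multiply the model equation by X_{t-k} and take expectations. With theta_0 = psi_0 = 1 and psi_j the MA(infinity) weights, this gives
  gamma(k) - sum_i phi_i gamma(k-i) = c_k,
  c_k = sigma^2 * sum_{j=k..q} theta_j psi_{j-k}   (c_k = 0 for k > q),
using gamma(-m) = gamma(m).
Pure AR (q = 0): c_0 = sigma^2 = 2, c_k = 0 for k >= 1.
Equations for k = 0 and k = 1 (AR order 1):
  gamma(0) = phi_1 gamma(1) + c_0
  gamma(1) = phi_1 gamma(0) + c_1
Substituting the second into the first: gamma(0) (1 - phi_1^2) = c_0 + phi_1 c_1, so
  gamma(0) = c_0 / (1 - phi_1^2) = 2 / (1 - (-0.768)^2) = 2 / 0.410176 = 4.875956.
  gamma(1) = phi_1 gamma(0) = (-0.768)(4.875956) = -3.744734.
Therefore gamma(1) = -3.7447 (to 4 decimal places).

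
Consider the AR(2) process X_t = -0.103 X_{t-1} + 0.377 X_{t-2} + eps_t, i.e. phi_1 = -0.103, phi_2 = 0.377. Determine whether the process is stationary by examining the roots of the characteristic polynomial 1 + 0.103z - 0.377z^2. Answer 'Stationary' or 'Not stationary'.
\text{Stationary}

The AR(p) characteristic polynomial is P(z) = 1 + 0.103z - 0.377z^2.
Stationarity requires all roots to lie outside the unit circle, i.e. |z| > 1 for every root.
Set 1 + (0.103) z + (-0.377) z^2 = 0, i.e. a z^2 + b z + c = 0 with a = -0.377, b = 0.103, c = 1.
Discriminant D = b^2 - 4ac = (0.103)^2 - 4*(-0.377)*1 = 0.010609 - (-1.508) = 1.518609.
D >= 0, so the roots are real: z = (-b +/- sqrt(D)) / (2a) = (-0.103 +/- 1.232319) / (-0.754).
  z_1 = (-0.103 + 1.232319) / (-0.754) = -1.4978,   |z_1| = 1.4978.
  z_2 = (-0.103 - 1.232319) / (-0.754) = 1.771,   |z_2| = 1.771.
Moduli of all roots: 1.4978, 1.7710.
All moduli strictly greater than 1? Yes.
Verdict: Stationary.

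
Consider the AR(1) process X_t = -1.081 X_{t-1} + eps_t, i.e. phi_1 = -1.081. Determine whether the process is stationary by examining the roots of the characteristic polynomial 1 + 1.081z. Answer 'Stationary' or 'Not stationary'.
\text{Not stationary}

The AR(p) characteristic polynomial is P(z) = 1 + 1.081z.
Stationarity requires all roots to lie outside the unit circle, i.e. |z| > 1 for every root.
This is linear in z: 1 + (1.081) z = 0  =>  z = -1/(1.081) = -0.925069,  |z| = 0.925069.
Moduli of all roots: 0.9251.
All moduli strictly greater than 1? No.
Verdict: Not stationary.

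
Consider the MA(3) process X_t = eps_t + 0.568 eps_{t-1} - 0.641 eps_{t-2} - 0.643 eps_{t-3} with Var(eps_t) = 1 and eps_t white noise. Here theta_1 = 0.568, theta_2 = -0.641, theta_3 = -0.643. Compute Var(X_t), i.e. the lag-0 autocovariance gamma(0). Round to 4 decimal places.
\gamma(0) = 2.1470

For an MA(q) process X_t = eps_t + sum_i theta_i eps_{t-i} with
Var(eps_t) = sigma^2, the variance is
  gamma(0) = sigma^2 * (1 + sum_i theta_i^2).
  sum_i theta_i^2 = (0.568)^2 + (-0.641)^2 + (-0.643)^2 = 0.322624 + 0.410881 + 0.413449 = 1.146954.
  gamma(0) = 1 * (1 + 1.146954) = 1 * 2.146954 = 2.146954, which rounds to 2.1470.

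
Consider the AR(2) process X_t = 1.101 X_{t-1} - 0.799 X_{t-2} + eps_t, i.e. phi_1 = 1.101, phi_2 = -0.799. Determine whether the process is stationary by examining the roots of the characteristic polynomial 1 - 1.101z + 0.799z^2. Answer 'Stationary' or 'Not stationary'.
\text{Stationary}

The AR(p) characteristic polynomial is P(z) = 1 - 1.101z + 0.799z^2.
Stationarity requires all roots to lie outside the unit circle, i.e. |z| > 1 for every root.
Set 1 + (-1.101) z + (0.799) z^2 = 0, i.e. a z^2 + b z + c = 0 with a = 0.799, b = -1.101, c = 1.
Discriminant D = b^2 - 4ac = (-1.101)^2 - 4*(0.799)*1 = 1.212201 - (3.196) = -1.983799.
D < 0, so the roots are the complex-conjugate pair z = (-b +/- i sqrt(-D)) / (2a) = 0.689 +/- 0.8814i.
For a conjugate pair |z|^2 = z * conj(z) = (product of roots) = c/a = 1/(0.799) = 1.251564, so |z| = sqrt(1.251564) = 1.1187 for both roots.
Moduli of all roots: 1.1187, 1.1187.
All moduli strictly greater than 1? Yes.
Verdict: Stationary.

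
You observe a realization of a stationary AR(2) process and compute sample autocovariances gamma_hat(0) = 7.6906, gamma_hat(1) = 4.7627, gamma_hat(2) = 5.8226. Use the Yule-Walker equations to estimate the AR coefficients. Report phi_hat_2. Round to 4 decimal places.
\hat\phi_{2} = 0.6060

The Yule-Walker equations for an AR(p) process read, in matrix form,
  Gamma_p phi = r_p,   with   (Gamma_p)_{ij} = gamma(|i - j|),
                       (r_p)_i = gamma(i),   i,j = 1..p.
Substitute the sample gammas (Toeplitz matrix and right-hand side of size 2):
  Gamma_p = [[7.6906, 4.7627], [4.7627, 7.6906]]
  r_p     = [4.7627, 5.8226]
Written out:
  7.6906 phi_1 + 4.7627 phi_2 = 4.7627
  4.7627 phi_1 + 7.6906 phi_2 = 5.8226
Solve by Cramer's rule:
  det = gamma(0)^2 - gamma(1)^2 = (7.6906)^2 - (4.7627)^2 = 59.14532836 - 22.68331129 = 36.46201707
  phi_hat_1 = [gamma(1) gamma(0) - gamma(1) gamma(2)] / det = [(4.7627)(7.6906) - (4.7627)(5.8226)] / 36.46201707 = 8.8967236 / 36.46201707 = 0.244
  phi_hat_2 = [gamma(0) gamma(2) - gamma(1)^2] / det = [(7.6906)(5.8226) - (4.7627)^2] / 36.46201707 = 22.09597627 / 36.46201707 = 0.606
So phi_hat = [0.2440, 0.6060].
Therefore phi_hat_2 = 0.6060.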